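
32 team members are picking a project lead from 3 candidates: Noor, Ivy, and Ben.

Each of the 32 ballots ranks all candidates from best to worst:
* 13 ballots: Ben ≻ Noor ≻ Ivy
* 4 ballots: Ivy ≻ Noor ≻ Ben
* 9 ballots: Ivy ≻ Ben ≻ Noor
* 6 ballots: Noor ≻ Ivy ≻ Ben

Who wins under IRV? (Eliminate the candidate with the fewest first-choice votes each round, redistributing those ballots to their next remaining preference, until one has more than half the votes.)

Round 1: Noor 6, Ivy 13, Ben 13. Noor eliminated.
Round 2: Ivy 19, Ben 13. Ivy has a majority (≥17).

Ivy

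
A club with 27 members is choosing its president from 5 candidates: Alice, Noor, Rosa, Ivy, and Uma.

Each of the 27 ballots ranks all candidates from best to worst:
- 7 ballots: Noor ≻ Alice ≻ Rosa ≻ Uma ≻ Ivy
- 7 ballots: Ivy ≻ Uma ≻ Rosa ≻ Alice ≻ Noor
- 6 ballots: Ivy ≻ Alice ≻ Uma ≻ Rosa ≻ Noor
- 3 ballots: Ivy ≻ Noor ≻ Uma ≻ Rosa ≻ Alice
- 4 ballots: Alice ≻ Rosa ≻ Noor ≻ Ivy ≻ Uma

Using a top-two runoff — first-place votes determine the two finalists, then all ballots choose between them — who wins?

Round 1 first-place votes: Alice 4, Noor 7, Rosa 0, Ivy 16, Uma 0. Ivy and Noor advance.
Runoff: Ivy is ranked above Noor on 16 ballots, Noor above Ivy on 11.

Ivy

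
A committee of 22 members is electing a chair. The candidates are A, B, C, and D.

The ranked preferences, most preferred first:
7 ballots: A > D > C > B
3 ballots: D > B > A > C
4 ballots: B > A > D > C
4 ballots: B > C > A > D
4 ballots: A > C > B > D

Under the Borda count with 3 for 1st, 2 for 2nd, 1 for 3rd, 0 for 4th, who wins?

A: 7×3 + 3×1 + 4×2 + 4×1 + 4×3 = 48
B: 7×0 + 3×2 + 4×3 + 4×3 + 4×1 = 34
C: 7×1 + 3×0 + 4×0 + 4×2 + 4×2 = 23
D: 7×2 + 3×3 + 4×1 + 4×0 + 4×0 = 27

A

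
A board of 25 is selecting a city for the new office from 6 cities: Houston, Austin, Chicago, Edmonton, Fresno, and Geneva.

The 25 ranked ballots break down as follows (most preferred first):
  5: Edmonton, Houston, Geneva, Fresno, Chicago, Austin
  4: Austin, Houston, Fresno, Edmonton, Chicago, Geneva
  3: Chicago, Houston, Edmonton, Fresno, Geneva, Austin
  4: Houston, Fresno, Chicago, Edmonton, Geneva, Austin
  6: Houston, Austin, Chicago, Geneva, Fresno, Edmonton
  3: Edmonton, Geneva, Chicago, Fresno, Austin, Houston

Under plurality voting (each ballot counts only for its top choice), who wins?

Houston

First-place votes: Houston 10, Austin 4, Chicago 3, Edmonton 8, Fresno 0, Geneva 0.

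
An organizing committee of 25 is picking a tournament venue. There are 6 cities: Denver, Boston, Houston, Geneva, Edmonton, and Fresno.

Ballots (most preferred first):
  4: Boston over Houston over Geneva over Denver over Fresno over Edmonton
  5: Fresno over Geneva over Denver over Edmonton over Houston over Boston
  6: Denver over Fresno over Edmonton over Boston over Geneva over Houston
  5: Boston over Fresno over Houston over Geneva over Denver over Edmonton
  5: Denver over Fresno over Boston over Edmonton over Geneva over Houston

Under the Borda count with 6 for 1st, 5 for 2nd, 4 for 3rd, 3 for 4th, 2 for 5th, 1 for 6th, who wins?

Fresno

Denver: 4×3 + 5×4 + 6×6 + 5×2 + 5×6 = 108
Boston: 4×6 + 5×1 + 6×3 + 5×6 + 5×4 = 97
Houston: 4×5 + 5×2 + 6×1 + 5×4 + 5×1 = 61
Geneva: 4×4 + 5×5 + 6×2 + 5×3 + 5×2 = 78
Edmonton: 4×1 + 5×3 + 6×4 + 5×1 + 5×3 = 63
Fresno: 4×2 + 5×6 + 6×5 + 5×5 + 5×5 = 118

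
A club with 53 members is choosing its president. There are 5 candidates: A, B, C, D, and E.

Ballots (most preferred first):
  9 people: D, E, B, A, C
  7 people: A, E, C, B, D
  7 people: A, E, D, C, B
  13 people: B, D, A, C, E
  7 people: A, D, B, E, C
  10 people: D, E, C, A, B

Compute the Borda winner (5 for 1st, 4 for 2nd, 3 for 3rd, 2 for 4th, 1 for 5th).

A: 9×2 + 7×5 + 7×5 + 13×3 + 7×5 + 10×2 = 182
B: 9×3 + 7×2 + 7×1 + 13×5 + 7×3 + 10×1 = 144
C: 9×1 + 7×3 + 7×2 + 13×2 + 7×1 + 10×3 = 107
D: 9×5 + 7×1 + 7×3 + 13×4 + 7×4 + 10×5 = 203
E: 9×4 + 7×4 + 7×4 + 13×1 + 7×2 + 10×4 = 159

D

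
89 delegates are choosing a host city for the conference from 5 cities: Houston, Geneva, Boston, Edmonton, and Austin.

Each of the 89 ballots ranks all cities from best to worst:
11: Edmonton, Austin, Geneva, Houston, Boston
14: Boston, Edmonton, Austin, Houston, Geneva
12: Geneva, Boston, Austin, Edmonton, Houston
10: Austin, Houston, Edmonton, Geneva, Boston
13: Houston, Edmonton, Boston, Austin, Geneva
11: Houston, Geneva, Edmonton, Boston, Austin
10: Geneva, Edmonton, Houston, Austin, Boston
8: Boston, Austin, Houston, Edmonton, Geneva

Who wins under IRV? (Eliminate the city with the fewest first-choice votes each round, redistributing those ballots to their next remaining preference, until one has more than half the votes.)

Round 1: Houston 24, Geneva 22, Boston 22, Edmonton 11, Austin 10. Austin eliminated.
Round 2: Houston 34, Geneva 22, Boston 22, Edmonton 11. Edmonton eliminated.
Round 3: Houston 34, Geneva 33, Boston 22. Boston eliminated.
Round 4: Houston 56, Geneva 33. Houston has a majority (≥45).

Houston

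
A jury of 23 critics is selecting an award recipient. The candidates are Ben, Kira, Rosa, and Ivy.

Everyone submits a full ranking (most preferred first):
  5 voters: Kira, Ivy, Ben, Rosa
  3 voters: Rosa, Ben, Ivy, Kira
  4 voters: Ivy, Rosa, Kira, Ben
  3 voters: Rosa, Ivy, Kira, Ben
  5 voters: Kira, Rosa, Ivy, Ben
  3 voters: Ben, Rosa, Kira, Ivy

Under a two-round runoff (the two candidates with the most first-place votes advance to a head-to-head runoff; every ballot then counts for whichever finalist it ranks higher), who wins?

Rosa

Round 1 first-place votes: Ben 3, Kira 10, Rosa 6, Ivy 4. Kira and Rosa advance.
Runoff: Kira is ranked above Rosa on 10 ballots, Rosa above Kira on 13.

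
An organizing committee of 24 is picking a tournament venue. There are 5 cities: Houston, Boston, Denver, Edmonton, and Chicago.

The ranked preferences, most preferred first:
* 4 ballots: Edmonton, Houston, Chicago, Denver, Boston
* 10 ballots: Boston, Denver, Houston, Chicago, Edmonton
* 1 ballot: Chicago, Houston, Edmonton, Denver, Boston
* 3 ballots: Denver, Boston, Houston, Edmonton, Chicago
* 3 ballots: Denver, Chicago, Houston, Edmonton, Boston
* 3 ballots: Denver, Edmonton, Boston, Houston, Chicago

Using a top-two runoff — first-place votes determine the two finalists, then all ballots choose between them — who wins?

Denver

Round 1 first-place votes: Houston 0, Boston 10, Denver 9, Edmonton 4, Chicago 1. Boston and Denver advance.
Runoff: Boston is ranked above Denver on 10 ballots, Denver above Boston on 14.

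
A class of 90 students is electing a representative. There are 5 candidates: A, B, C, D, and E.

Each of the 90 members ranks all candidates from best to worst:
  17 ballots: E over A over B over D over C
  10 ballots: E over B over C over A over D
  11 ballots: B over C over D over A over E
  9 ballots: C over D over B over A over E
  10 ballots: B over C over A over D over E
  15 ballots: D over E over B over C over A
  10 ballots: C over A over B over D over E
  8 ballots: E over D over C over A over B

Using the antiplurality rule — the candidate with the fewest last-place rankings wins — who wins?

B

Last-place votes: A 15, B 8, C 17, D 10, E 40.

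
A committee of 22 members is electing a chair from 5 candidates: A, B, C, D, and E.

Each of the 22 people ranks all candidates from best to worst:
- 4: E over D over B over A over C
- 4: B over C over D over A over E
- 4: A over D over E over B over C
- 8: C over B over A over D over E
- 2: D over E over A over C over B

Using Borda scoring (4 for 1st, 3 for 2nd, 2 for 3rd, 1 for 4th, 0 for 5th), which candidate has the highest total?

B

A: 4×1 + 4×1 + 4×4 + 8×2 + 2×2 = 44
B: 4×2 + 4×4 + 4×1 + 8×3 + 2×0 = 52
C: 4×0 + 4×3 + 4×0 + 8×4 + 2×1 = 46
D: 4×3 + 4×2 + 4×3 + 8×1 + 2×4 = 48
E: 4×4 + 4×0 + 4×2 + 8×0 + 2×3 = 30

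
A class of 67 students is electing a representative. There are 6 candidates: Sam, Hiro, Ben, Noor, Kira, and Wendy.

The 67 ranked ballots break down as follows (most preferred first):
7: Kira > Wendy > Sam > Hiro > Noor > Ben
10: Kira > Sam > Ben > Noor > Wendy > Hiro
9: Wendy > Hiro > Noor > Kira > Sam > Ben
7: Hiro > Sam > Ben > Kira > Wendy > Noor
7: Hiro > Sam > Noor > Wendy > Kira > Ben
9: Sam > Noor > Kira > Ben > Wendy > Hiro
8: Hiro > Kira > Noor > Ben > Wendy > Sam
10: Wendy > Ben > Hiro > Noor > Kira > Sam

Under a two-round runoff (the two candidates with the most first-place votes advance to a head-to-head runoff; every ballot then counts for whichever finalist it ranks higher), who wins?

Round 1 first-place votes: Sam 9, Hiro 22, Ben 0, Noor 0, Kira 17, Wendy 19. Hiro and Wendy advance.
Runoff: Hiro is ranked above Wendy on 22 ballots, Wendy above Hiro on 45.

Wendy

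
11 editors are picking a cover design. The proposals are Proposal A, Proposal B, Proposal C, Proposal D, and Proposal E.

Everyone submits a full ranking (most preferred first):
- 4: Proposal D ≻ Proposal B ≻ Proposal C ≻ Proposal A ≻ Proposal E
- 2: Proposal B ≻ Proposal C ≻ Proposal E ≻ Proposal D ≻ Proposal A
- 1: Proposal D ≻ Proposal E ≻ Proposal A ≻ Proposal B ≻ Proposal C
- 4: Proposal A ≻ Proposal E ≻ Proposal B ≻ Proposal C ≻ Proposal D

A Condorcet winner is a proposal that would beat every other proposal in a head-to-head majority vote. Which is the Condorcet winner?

Proposal B

Proposal B vs Proposal A: 6–5
Proposal B vs Proposal C: 11–0
Proposal B vs Proposal D: 6–5
Proposal B vs Proposal E: 6–5
Proposal B beats every other proposal.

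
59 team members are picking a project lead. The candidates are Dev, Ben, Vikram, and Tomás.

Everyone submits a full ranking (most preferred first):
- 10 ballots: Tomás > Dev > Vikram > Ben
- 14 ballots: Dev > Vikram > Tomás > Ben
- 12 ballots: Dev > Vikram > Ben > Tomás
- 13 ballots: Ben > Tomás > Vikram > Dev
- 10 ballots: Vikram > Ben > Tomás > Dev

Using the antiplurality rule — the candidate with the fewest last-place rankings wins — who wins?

Last-place votes: Dev 23, Ben 24, Vikram 0, Tomás 12.

Vikram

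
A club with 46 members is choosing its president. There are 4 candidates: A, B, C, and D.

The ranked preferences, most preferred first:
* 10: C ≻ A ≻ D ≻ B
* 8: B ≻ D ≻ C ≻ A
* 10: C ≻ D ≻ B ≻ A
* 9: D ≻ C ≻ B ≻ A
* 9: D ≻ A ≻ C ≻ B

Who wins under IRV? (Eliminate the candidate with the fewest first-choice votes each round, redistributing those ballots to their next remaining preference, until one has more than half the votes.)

Round 1: A 0, B 8, C 20, D 18. A eliminated.
Round 2: B 8, C 20, D 18. B eliminated.
Round 3: C 20, D 26. D has a majority (≥24).

D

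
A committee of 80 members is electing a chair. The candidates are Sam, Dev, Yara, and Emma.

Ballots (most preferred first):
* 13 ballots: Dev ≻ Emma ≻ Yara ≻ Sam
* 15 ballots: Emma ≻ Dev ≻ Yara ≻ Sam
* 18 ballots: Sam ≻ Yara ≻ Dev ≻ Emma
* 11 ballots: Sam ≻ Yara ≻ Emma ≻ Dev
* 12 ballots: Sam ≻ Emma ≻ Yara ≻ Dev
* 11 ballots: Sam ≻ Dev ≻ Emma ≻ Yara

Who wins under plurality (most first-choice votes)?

First-place votes: Sam 52, Dev 13, Yara 0, Emma 15.

Sam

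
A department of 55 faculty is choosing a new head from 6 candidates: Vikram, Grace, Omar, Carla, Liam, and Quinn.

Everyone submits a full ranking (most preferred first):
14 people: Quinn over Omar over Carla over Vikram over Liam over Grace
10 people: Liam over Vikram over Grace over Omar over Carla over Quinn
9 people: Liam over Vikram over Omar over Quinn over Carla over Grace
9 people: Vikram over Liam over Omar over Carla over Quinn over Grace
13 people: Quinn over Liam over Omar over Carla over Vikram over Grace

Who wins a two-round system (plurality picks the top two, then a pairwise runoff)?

Liam

Round 1 first-place votes: Vikram 9, Grace 0, Omar 0, Carla 0, Liam 19, Quinn 27. Quinn and Liam advance.
Runoff: Quinn is ranked above Liam on 27 ballots, Liam above Quinn on 28.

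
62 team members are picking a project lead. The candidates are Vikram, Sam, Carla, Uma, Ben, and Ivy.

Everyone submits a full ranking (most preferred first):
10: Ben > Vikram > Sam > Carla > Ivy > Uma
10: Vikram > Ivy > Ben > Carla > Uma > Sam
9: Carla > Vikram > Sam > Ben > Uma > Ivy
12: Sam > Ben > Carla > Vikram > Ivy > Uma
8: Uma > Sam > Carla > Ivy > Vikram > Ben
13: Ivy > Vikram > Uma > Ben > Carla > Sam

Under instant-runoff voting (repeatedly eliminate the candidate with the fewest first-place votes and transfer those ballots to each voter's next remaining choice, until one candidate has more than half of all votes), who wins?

Vikram

Round 1: Vikram 10, Sam 12, Carla 9, Uma 8, Ben 10, Ivy 13. Uma eliminated.
Round 2: Vikram 10, Sam 20, Carla 9, Ben 10, Ivy 13. Carla eliminated.
Round 3: Vikram 19, Sam 20, Ben 10, Ivy 13. Ben eliminated.
Round 4: Vikram 29, Sam 20, Ivy 13. Ivy eliminated.
Round 5: Vikram 42, Sam 20. Vikram has a majority (≥32).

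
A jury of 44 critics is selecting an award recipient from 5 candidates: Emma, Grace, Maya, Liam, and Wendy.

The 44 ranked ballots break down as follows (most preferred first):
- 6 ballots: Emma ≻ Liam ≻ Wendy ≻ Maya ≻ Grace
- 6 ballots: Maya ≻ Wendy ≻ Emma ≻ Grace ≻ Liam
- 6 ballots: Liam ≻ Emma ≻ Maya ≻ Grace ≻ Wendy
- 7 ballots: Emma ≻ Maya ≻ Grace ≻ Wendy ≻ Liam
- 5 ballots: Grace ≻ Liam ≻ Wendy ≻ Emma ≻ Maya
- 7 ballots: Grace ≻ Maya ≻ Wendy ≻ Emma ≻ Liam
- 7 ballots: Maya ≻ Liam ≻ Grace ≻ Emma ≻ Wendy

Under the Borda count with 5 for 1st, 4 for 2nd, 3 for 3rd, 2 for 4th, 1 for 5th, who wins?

Maya

Emma: 6×5 + 6×3 + 6×4 + 7×5 + 5×2 + 7×2 + 7×2 = 145
Grace: 6×1 + 6×2 + 6×2 + 7×3 + 5×5 + 7×5 + 7×3 = 132
Maya: 6×2 + 6×5 + 6×3 + 7×4 + 5×1 + 7×4 + 7×5 = 156
Liam: 6×4 + 6×1 + 6×5 + 7×1 + 5×4 + 7×1 + 7×4 = 122
Wendy: 6×3 + 6×4 + 6×1 + 7×2 + 5×3 + 7×3 + 7×1 = 105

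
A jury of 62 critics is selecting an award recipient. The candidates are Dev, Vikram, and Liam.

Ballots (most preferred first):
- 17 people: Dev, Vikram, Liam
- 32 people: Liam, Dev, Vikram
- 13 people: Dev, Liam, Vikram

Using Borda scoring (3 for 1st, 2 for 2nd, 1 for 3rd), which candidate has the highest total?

Dev: 17×3 + 32×2 + 13×3 = 154
Vikram: 17×2 + 32×1 + 13×1 = 79
Liam: 17×1 + 32×3 + 13×2 = 139

Dev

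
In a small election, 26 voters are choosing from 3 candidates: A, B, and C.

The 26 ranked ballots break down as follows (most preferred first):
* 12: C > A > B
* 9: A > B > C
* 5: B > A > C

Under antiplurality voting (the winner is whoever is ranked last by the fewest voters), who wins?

Last-place votes: A 0, B 12, C 14.

A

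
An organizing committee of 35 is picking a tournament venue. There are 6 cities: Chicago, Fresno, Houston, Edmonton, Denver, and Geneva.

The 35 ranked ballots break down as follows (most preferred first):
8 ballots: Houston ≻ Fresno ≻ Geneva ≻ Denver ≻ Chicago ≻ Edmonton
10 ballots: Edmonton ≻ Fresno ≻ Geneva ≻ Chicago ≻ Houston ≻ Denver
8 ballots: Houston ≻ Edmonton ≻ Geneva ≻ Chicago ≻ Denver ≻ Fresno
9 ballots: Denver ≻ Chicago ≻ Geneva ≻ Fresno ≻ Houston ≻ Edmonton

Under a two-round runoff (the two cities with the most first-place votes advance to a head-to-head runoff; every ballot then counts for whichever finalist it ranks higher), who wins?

Houston

Round 1 first-place votes: Chicago 0, Fresno 0, Houston 16, Edmonton 10, Denver 9, Geneva 0. Houston and Edmonton advance.
Runoff: Houston is ranked above Edmonton on 25 ballots, Edmonton above Houston on 10.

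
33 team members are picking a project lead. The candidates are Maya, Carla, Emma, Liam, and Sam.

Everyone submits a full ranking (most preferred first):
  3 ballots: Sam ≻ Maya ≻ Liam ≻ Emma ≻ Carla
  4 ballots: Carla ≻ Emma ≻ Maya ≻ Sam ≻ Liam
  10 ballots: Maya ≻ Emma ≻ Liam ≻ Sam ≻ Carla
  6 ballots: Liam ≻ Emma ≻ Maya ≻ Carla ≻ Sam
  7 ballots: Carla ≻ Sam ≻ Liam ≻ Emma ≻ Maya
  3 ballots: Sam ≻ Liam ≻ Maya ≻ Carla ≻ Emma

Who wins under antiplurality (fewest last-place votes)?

Emma

Last-place votes: Maya 7, Carla 13, Emma 3, Liam 4, Sam 6.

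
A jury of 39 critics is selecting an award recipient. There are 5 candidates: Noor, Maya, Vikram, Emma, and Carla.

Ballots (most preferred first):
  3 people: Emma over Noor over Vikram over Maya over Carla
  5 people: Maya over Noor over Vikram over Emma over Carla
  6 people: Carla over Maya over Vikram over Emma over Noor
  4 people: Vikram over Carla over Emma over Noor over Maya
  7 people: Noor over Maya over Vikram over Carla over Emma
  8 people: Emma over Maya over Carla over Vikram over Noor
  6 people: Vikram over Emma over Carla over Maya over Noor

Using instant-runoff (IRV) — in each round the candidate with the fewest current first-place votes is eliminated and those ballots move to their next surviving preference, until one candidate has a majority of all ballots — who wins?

Round 1: Noor 7, Maya 5, Vikram 10, Emma 11, Carla 6. Maya eliminated.
Round 2: Noor 12, Vikram 10, Emma 11, Carla 6. Carla eliminated.
Round 3: Noor 12, Vikram 16, Emma 11. Emma eliminated.
Round 4: Noor 15, Vikram 24. Vikram has a majority (≥20).

Vikram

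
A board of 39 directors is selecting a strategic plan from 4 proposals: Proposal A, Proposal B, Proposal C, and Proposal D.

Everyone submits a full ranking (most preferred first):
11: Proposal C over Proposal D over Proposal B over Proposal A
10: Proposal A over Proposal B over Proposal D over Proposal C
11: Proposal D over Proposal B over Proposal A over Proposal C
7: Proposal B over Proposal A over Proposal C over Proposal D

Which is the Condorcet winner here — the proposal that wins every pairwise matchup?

Proposal D

Proposal D vs Proposal A: 22–17
Proposal D vs Proposal B: 22–17
Proposal D vs Proposal C: 21–18
Proposal D beats every other proposal.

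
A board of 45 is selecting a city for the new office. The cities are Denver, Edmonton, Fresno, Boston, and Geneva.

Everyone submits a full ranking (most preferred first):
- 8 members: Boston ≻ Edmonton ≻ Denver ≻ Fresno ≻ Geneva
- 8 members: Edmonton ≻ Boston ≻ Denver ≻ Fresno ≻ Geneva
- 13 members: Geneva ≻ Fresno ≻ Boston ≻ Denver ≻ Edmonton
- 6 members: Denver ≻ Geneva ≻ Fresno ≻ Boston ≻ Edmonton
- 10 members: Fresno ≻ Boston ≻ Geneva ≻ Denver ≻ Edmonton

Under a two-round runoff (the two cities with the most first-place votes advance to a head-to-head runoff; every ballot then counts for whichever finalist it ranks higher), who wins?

Round 1 first-place votes: Denver 6, Edmonton 8, Fresno 10, Boston 8, Geneva 13. Geneva and Fresno advance.
Runoff: Geneva is ranked above Fresno on 19 ballots, Fresno above Geneva on 26.

Fresno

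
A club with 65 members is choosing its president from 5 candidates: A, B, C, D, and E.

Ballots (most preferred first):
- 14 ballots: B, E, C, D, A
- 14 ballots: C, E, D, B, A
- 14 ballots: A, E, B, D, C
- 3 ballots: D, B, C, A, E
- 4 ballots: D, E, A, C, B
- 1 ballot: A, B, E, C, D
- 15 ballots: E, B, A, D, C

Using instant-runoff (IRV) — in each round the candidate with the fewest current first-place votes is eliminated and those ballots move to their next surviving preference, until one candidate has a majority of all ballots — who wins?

Round 1: A 15, B 14, C 14, D 7, E 15. D eliminated.
Round 2: A 15, B 17, C 14, E 19. C eliminated.
Round 3: A 15, B 17, E 33. E has a majority (≥33).

E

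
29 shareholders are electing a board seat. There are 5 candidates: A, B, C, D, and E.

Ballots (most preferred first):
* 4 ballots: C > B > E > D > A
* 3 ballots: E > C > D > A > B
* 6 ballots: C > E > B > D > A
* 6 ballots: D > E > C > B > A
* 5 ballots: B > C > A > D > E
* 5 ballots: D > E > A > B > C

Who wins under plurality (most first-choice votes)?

D

First-place votes: A 0, B 5, C 10, D 11, E 3.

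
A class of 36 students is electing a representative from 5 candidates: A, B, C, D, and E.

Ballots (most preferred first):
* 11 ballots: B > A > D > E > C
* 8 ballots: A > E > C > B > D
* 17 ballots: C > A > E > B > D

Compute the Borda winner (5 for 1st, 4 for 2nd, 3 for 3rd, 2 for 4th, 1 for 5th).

A: 11×4 + 8×5 + 17×4 = 152
B: 11×5 + 8×2 + 17×2 = 105
C: 11×1 + 8×3 + 17×5 = 120
D: 11×3 + 8×1 + 17×1 = 58
E: 11×2 + 8×4 + 17×3 = 105

A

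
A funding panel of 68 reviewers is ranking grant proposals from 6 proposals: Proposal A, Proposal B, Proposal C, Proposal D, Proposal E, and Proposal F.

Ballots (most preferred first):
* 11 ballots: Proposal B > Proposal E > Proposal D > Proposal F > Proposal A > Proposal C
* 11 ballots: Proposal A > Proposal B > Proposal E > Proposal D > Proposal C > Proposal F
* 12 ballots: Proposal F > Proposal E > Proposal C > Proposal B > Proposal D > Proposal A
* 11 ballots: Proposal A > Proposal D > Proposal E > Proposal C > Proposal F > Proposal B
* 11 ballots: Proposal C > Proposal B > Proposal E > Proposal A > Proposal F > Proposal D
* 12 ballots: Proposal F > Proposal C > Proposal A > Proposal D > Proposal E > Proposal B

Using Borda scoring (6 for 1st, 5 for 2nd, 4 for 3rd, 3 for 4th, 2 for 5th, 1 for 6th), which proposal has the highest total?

Proposal A: 11×2 + 11×6 + 12×1 + 11×6 + 11×3 + 12×4 = 247
Proposal B: 11×6 + 11×5 + 12×3 + 11×1 + 11×5 + 12×1 = 235
Proposal C: 11×1 + 11×2 + 12×4 + 11×3 + 11×6 + 12×5 = 240
Proposal D: 11×4 + 11×3 + 12×2 + 11×5 + 11×1 + 12×3 = 203
Proposal E: 11×5 + 11×4 + 12×5 + 11×4 + 11×4 + 12×2 = 271
Proposal F: 11×3 + 11×1 + 12×6 + 11×2 + 11×2 + 12×6 = 232

Proposal E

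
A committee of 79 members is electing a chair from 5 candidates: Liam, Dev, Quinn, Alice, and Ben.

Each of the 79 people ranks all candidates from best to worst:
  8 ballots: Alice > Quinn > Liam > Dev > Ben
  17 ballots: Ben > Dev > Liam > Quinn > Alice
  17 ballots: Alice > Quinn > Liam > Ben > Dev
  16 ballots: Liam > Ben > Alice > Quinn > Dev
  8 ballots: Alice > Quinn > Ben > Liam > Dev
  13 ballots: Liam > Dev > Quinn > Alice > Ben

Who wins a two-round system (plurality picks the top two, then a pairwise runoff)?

Liam

Round 1 first-place votes: Liam 29, Dev 0, Quinn 0, Alice 33, Ben 17. Alice and Liam advance.
Runoff: Alice is ranked above Liam on 33 ballots, Liam above Alice on 46.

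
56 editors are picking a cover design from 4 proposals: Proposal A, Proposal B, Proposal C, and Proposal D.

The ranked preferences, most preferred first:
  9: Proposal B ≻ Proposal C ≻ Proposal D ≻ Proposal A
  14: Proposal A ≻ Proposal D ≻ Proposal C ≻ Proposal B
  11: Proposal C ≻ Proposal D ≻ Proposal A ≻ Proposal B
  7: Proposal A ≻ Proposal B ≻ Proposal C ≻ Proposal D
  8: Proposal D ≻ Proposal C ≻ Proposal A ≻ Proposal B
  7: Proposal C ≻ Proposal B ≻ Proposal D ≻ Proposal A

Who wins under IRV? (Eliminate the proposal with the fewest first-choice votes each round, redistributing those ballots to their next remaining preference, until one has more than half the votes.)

Round 1: Proposal A 21, Proposal B 9, Proposal C 18, Proposal D 8. Proposal D eliminated.
Round 2: Proposal A 21, Proposal B 9, Proposal C 26. Proposal B eliminated.
Round 3: Proposal A 21, Proposal C 35. Proposal C has a majority (≥29).

Proposal C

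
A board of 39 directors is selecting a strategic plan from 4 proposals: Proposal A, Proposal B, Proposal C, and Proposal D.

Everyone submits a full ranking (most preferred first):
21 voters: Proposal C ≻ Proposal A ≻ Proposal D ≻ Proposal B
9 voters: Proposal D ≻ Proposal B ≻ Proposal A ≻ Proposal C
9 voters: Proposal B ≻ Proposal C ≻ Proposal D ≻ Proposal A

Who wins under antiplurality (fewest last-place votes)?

Proposal D

Last-place votes: Proposal A 9, Proposal B 21, Proposal C 9, Proposal D 0.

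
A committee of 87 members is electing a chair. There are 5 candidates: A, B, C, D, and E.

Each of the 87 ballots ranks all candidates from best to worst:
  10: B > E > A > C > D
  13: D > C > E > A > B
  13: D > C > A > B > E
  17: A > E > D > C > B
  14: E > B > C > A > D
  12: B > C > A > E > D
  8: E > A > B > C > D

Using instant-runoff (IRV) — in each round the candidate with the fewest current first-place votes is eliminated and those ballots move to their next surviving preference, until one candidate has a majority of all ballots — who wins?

E

Round 1: A 17, B 22, C 0, D 26, E 22. C eliminated.
Round 2: A 17, B 22, D 26, E 22. A eliminated.
Round 3: B 22, D 26, E 39. B eliminated.
Round 4: D 26, E 61. E has a majority (≥44).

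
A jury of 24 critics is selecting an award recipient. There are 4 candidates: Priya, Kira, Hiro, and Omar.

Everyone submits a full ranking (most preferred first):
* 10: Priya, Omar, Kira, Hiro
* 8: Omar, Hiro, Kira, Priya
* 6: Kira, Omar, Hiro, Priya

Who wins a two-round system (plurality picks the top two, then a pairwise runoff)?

Omar

Round 1 first-place votes: Priya 10, Kira 6, Hiro 0, Omar 8. Priya and Omar advance.
Runoff: Priya is ranked above Omar on 10 ballots, Omar above Priya on 14.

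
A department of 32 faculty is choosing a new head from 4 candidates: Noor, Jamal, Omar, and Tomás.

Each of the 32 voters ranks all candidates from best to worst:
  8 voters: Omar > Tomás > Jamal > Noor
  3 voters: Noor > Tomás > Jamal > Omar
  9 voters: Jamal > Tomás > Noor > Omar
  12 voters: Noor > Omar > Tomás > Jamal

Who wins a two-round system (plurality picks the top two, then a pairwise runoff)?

Jamal

Round 1 first-place votes: Noor 15, Jamal 9, Omar 8, Tomás 0. Noor and Jamal advance.
Runoff: Noor is ranked above Jamal on 15 ballots, Jamal above Noor on 17.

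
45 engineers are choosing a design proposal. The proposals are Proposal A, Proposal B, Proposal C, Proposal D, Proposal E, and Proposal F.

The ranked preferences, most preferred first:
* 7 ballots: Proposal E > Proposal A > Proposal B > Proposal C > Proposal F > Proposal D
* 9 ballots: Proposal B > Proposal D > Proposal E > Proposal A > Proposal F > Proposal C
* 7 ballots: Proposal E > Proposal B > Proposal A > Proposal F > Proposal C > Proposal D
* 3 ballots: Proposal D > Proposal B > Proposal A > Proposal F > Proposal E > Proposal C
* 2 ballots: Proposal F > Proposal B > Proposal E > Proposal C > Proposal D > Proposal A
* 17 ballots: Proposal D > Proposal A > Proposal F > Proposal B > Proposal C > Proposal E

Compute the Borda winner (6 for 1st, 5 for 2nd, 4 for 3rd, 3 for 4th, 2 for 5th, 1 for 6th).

Proposal B

Proposal A: 7×5 + 9×3 + 7×4 + 3×4 + 2×1 + 17×5 = 189
Proposal B: 7×4 + 9×6 + 7×5 + 3×5 + 2×5 + 17×3 = 193
Proposal C: 7×3 + 9×1 + 7×2 + 3×1 + 2×3 + 17×2 = 87
Proposal D: 7×1 + 9×5 + 7×1 + 3×6 + 2×2 + 17×6 = 183
Proposal E: 7×6 + 9×4 + 7×6 + 3×2 + 2×4 + 17×1 = 151
Proposal F: 7×2 + 9×2 + 7×3 + 3×3 + 2×6 + 17×4 = 142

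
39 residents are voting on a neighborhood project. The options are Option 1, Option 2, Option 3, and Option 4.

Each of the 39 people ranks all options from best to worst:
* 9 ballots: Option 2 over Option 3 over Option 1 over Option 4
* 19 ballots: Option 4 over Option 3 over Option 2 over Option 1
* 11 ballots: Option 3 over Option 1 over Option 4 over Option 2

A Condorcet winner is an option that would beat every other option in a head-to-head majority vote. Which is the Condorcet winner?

Option 3

Option 3 vs Option 1: 39–0
Option 3 vs Option 2: 30–9
Option 3 vs Option 4: 20–19
Option 3 beats every other option.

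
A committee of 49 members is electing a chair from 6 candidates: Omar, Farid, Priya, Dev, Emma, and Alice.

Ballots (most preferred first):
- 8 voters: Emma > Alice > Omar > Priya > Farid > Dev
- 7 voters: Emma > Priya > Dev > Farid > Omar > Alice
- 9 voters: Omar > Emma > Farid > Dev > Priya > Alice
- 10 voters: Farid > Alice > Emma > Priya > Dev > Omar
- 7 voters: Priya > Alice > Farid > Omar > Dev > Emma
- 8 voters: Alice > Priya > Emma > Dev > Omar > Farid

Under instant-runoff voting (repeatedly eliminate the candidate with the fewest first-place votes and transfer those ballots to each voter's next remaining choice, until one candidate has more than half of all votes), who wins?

Alice

Round 1: Omar 9, Farid 10, Priya 7, Dev 0, Emma 15, Alice 8. Dev eliminated.
Round 2: Omar 9, Farid 10, Priya 7, Emma 15, Alice 8. Priya eliminated.
Round 3: Omar 9, Farid 10, Emma 15, Alice 15. Omar eliminated.
Round 4: Farid 10, Emma 24, Alice 15. Farid eliminated.
Round 5: Emma 24, Alice 25. Alice has a majority (≥25).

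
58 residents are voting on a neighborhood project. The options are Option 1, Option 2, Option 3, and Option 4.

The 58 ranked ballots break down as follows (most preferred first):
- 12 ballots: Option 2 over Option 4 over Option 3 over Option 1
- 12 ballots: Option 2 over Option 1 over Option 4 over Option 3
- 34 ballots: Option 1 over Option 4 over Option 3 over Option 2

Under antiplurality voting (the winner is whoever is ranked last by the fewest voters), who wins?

Last-place votes: Option 1 12, Option 2 34, Option 3 12, Option 4 0.

Option 4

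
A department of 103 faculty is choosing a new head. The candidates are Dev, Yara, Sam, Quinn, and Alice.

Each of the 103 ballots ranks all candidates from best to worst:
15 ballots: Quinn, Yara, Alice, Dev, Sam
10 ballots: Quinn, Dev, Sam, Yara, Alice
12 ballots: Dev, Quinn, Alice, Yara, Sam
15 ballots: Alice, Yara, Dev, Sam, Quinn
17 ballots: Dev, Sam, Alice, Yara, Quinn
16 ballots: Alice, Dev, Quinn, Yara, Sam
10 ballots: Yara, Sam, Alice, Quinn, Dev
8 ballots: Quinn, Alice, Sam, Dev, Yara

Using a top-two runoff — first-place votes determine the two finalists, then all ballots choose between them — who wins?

Round 1 first-place votes: Dev 29, Yara 10, Sam 0, Quinn 33, Alice 31. Quinn and Alice advance.
Runoff: Quinn is ranked above Alice on 45 ballots, Alice above Quinn on 58.

Alice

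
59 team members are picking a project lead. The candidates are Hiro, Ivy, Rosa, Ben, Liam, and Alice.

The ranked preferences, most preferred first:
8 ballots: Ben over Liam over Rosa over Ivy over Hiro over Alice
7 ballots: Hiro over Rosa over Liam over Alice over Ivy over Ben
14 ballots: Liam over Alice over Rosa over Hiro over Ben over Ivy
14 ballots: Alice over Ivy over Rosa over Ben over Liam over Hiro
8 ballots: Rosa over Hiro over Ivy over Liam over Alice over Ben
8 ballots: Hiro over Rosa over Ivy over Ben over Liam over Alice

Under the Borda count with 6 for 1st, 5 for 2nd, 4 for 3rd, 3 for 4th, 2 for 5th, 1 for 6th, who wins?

Rosa

Hiro: 8×2 + 7×6 + 14×3 + 14×1 + 8×5 + 8×6 = 202
Ivy: 8×3 + 7×2 + 14×1 + 14×5 + 8×4 + 8×4 = 186
Rosa: 8×4 + 7×5 + 14×4 + 14×4 + 8×6 + 8×5 = 267
Ben: 8×6 + 7×1 + 14×2 + 14×3 + 8×1 + 8×3 = 157
Liam: 8×5 + 7×4 + 14×6 + 14×2 + 8×3 + 8×2 = 220
Alice: 8×1 + 7×3 + 14×5 + 14×6 + 8×2 + 8×1 = 207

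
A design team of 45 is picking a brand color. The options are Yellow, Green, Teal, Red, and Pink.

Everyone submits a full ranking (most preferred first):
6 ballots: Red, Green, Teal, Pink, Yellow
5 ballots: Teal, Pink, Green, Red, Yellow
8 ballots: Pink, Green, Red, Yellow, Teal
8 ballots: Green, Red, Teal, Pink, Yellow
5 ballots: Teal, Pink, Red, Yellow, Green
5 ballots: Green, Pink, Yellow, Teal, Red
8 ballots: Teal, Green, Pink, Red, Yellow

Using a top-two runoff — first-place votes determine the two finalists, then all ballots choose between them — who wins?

Green

Round 1 first-place votes: Yellow 0, Green 13, Teal 18, Red 6, Pink 8. Teal and Green advance.
Runoff: Teal is ranked above Green on 18 ballots, Green above Teal on 27.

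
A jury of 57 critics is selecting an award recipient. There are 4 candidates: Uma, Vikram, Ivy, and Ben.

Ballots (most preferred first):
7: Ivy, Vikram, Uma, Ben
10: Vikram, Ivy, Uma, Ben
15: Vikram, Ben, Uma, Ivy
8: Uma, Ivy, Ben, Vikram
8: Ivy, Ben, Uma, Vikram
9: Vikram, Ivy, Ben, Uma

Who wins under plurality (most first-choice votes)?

Vikram

First-place votes: Uma 8, Vikram 34, Ivy 15, Ben 0.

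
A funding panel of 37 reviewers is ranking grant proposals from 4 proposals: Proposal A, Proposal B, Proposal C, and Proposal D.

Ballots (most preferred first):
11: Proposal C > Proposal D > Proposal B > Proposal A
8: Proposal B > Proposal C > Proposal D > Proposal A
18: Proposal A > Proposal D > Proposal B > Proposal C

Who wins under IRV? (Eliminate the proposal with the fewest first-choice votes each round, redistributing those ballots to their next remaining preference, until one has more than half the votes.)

Round 1: Proposal A 18, Proposal B 8, Proposal C 11, Proposal D 0. Proposal D eliminated.
Round 2: Proposal A 18, Proposal B 8, Proposal C 11. Proposal B eliminated.
Round 3: Proposal A 18, Proposal C 19. Proposal C has a majority (≥19).

Proposal C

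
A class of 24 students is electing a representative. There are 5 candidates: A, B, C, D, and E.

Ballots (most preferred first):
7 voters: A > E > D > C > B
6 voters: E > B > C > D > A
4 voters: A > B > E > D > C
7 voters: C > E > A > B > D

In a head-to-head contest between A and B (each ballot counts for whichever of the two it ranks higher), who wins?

A

A is ranked above B on 18 ballots; B above A on 6.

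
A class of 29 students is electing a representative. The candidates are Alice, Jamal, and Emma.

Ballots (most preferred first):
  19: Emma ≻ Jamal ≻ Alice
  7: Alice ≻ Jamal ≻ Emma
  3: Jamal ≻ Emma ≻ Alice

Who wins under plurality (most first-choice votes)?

First-place votes: Alice 7, Jamal 3, Emma 19.

Emma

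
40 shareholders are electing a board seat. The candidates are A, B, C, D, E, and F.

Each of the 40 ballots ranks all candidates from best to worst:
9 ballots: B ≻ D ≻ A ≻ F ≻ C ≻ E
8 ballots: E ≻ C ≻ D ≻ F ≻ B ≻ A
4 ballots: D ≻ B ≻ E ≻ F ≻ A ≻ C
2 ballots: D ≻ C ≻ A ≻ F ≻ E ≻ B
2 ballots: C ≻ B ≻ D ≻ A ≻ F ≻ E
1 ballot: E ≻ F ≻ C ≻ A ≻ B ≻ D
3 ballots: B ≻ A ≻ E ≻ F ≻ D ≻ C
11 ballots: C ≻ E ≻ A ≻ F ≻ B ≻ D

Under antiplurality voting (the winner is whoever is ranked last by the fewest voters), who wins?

Last-place votes: A 8, B 2, C 7, D 12, E 11, F 0.

F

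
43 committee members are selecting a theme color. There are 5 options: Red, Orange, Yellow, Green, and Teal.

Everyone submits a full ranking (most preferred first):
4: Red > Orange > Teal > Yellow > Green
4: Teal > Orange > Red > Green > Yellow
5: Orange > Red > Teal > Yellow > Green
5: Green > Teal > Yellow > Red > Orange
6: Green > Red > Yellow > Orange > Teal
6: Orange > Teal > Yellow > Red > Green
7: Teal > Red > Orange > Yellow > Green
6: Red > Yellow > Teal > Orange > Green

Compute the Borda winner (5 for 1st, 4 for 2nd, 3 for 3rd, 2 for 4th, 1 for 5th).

Red

Red: 4×5 + 4×3 + 5×4 + 5×2 + 6×4 + 6×2 + 7×4 + 6×5 = 156
Orange: 4×4 + 4×4 + 5×5 + 5×1 + 6×2 + 6×5 + 7×3 + 6×2 = 137
Yellow: 4×2 + 4×1 + 5×2 + 5×3 + 6×3 + 6×3 + 7×2 + 6×4 = 111
Green: 4×1 + 4×2 + 5×1 + 5×5 + 6×5 + 6×1 + 7×1 + 6×1 = 91
Teal: 4×3 + 4×5 + 5×3 + 5×4 + 6×1 + 6×4 + 7×5 + 6×3 = 150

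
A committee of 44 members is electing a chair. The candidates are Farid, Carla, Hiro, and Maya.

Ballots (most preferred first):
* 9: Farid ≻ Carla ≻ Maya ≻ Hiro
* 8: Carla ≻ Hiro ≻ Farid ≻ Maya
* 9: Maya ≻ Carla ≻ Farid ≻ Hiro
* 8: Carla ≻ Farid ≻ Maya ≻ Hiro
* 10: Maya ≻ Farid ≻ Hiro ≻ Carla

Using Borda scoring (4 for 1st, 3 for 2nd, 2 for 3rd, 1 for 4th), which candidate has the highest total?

Farid: 9×4 + 8×2 + 9×2 + 8×3 + 10×3 = 124
Carla: 9×3 + 8×4 + 9×3 + 8×4 + 10×1 = 128
Hiro: 9×1 + 8×3 + 9×1 + 8×1 + 10×2 = 70
Maya: 9×2 + 8×1 + 9×4 + 8×2 + 10×4 = 118

Carla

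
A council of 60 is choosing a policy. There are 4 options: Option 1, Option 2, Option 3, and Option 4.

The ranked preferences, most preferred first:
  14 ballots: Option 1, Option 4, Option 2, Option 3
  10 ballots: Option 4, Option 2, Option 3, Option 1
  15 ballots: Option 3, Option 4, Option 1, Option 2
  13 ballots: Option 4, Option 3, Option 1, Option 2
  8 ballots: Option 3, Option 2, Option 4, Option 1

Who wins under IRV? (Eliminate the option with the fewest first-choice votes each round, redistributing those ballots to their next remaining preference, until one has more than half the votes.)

Option 4

Round 1: Option 1 14, Option 2 0, Option 3 23, Option 4 23. Option 2 eliminated.
Round 2: Option 1 14, Option 3 23, Option 4 23. Option 1 eliminated.
Round 3: Option 3 23, Option 4 37. Option 4 has a majority (≥31).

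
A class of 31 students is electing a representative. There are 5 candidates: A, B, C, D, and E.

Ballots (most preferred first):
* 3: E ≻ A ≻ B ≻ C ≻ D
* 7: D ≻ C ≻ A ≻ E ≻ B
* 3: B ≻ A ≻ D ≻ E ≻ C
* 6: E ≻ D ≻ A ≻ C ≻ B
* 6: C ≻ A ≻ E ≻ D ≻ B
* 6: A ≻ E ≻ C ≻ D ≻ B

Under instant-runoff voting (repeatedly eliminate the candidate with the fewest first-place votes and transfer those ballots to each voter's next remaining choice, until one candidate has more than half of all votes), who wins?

Round 1: A 6, B 3, C 6, D 7, E 9. B eliminated.
Round 2: A 9, C 6, D 7, E 9. C eliminated.
Round 3: A 15, D 7, E 9. D eliminated.
Round 4: A 22, E 9. A has a majority (≥16).

A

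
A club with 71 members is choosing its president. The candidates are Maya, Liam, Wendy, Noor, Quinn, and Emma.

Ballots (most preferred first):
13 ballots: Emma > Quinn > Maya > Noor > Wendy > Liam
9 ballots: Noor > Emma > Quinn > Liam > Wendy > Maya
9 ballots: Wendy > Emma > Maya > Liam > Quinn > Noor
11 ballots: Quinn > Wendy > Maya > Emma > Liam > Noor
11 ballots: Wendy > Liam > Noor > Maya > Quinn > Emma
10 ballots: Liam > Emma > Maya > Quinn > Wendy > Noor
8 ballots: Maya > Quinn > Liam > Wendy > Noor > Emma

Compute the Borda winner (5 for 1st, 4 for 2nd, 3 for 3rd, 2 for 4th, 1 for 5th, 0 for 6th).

Maya: 13×3 + 9×0 + 9×3 + 11×3 + 11×2 + 10×3 + 8×5 = 191
Liam: 13×0 + 9×2 + 9×2 + 11×1 + 11×4 + 10×5 + 8×3 = 165
Wendy: 13×1 + 9×1 + 9×5 + 11×4 + 11×5 + 10×1 + 8×2 = 192
Noor: 13×2 + 9×5 + 9×0 + 11×0 + 11×3 + 10×0 + 8×1 = 112
Quinn: 13×4 + 9×3 + 9×1 + 11×5 + 11×1 + 10×2 + 8×4 = 206
Emma: 13×5 + 9×4 + 9×4 + 11×2 + 11×0 + 10×4 + 8×0 = 199

Quinn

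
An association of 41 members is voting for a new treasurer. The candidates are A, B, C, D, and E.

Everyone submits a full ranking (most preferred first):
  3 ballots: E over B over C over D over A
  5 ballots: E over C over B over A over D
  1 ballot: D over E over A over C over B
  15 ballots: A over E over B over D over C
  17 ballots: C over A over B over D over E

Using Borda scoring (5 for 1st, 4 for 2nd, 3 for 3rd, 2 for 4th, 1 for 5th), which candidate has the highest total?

A: 3×1 + 5×2 + 1×3 + 15×5 + 17×4 = 159
B: 3×4 + 5×3 + 1×1 + 15×3 + 17×3 = 124
C: 3×3 + 5×4 + 1×2 + 15×1 + 17×5 = 131
D: 3×2 + 5×1 + 1×5 + 15×2 + 17×2 = 80
E: 3×5 + 5×5 + 1×4 + 15×4 + 17×1 = 121

A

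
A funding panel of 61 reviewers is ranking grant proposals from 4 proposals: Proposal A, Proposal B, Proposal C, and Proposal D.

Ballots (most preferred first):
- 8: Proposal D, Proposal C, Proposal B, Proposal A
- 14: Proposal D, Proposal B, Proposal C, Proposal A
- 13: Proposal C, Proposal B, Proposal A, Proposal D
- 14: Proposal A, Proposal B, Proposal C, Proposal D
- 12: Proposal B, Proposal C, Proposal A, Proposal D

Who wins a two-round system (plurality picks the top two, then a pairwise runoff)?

Round 1 first-place votes: Proposal A 14, Proposal B 12, Proposal C 13, Proposal D 22. Proposal D and Proposal A advance.
Runoff: Proposal D is ranked above Proposal A on 22 ballots, Proposal A above Proposal D on 39.

Proposal A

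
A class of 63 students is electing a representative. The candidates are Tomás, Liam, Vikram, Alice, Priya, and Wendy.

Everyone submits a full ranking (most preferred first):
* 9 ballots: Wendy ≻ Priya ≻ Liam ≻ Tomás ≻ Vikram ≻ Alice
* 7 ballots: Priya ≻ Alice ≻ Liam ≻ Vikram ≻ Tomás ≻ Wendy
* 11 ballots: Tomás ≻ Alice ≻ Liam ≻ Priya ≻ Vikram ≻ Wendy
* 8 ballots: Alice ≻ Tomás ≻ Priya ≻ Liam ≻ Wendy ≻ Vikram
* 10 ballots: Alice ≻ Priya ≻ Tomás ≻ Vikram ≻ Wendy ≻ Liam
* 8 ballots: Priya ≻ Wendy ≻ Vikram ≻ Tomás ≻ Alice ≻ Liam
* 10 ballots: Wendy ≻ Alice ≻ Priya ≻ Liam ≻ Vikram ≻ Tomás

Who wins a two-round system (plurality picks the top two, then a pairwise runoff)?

Round 1 first-place votes: Tomás 11, Liam 0, Vikram 0, Alice 18, Priya 15, Wendy 19. Wendy and Alice advance.
Runoff: Wendy is ranked above Alice on 27 ballots, Alice above Wendy on 36.

Alice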